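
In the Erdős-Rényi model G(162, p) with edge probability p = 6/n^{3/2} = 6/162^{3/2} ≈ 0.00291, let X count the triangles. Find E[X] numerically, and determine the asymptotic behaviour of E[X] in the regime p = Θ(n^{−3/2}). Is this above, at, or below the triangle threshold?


Number of potential triangles: C(162, 3) = 695520.
Each occurs with probability p³ ≈ (0.00291)³ ≈ 2.46397e-08.
By linearity: E[X] = C(162, 3)·p³ ≈ 695520 · 2.46397e-08 ≈ 0.017.
Since α = 3/2 > 1, p = c/n^{3/2} = o(1/n) is below the triangle threshold p ~ 1/n. Asymptotically E[X] ~ (c³/6)·n^{3(1−α)} = (6³/6)·n^{-1.5} → 0, so by Markov's inequality G has no triangles w.h.p.

E[X] ≈ 0.017; in regime p = Θ(1/n^{3/2}) E[X] tends to 0 (below the triangle threshold p ~ 1/n).


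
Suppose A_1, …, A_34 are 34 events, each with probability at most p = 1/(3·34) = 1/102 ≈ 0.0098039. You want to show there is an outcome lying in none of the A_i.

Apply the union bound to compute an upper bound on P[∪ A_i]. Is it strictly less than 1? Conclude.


Union bound: P[∪_{i=1}^{34} A_i] ≤ Σ_i P[A_i] ≤ 34·p = 34·(1/102) = 1/3.
Numerically: 1/3 ≈ 0.3333333.
Is 1/3 < 1? YES.
Since P[∪ A_i] ≤ 1/3 < 1, the complement has P[∩ A_i^c] ≥ 1 − 1/3 = 2/3 > 0, so some outcome avoids every A_i.

34·p = 1/3 ≈ 0.3333333; existence CERTIFIED by the union bound.


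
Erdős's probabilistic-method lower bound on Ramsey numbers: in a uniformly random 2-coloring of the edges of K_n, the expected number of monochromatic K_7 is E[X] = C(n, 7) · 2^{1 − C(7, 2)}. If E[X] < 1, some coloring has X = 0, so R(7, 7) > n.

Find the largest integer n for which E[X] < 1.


We need C(n, 7) · 2^{1 − 21} < 1, i.e. C(n, 7) < 2^{21 − 1} = 1048576.
Check values of n near the boundary:
  n = 26: C(26, 7) = 657800; 657800 < 1048576? YES
  n = 27: C(27, 7) = 888030; 888030 < 1048576? YES
  n = 28: C(28, 7) = 1184040; 1184040 < 1048576? NO
  n = 29: C(29, 7) = 1560780; 1560780 < 1048576? NO
The largest n with C(n, 7) < 1048576 is n = 27 (where E[X] = 444015/524288 ≈ 0.846891). Hence R(7, 7) > 27, i.e. R(7, 7) ≥ 28.

Largest n = 27; hence R(7, 7) > 27.


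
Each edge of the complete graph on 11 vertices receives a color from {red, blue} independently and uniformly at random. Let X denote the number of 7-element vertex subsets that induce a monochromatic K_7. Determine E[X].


Let X = Σ_S X_S over the C(11, 7) = 330 subsets S of size 7, where X_S = 1 if the K_7 on S is monochromatic.
For a fixed S, the K_7 on S has C(7, 2) = 21 edges. P[all 21 edges red] = (1/2)^21, and likewise for blue, so P[monochromatic] = 2·(1/2)^21 = 2^{1 − 21} = 1/1048576.
Summing: E[X] = C(11, 7) · 2^{1 − 21} = 330 · 1/1048576 = 165/524288.
Numerically: E[X] ≈ 0.000315.

E[X] = C(11,7)·2^(1−C(7,2)) = 165/524288 ≈ 0.000315.


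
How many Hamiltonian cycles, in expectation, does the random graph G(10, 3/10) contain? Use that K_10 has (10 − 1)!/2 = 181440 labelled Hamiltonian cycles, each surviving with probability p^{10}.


K_10 has (10 − 1)!/2 = 181440 labelled Hamiltonian cycles.
For each such Hamiltonian cycle H, let X_H = 1 if all 10 edges of H are present in G. Then P[X_H = 1] = p^{10} = (3/10)^{10} = 59049/10000000000.
By linearity of expectation: E[X] = Σ_H E[X_H] = 181440 · p^{10} = 181440 · 59049/10000000000 = 33480783/31250000.
Numerically: E[X] ≈ 1.07139.

E[X] = 181440 · (3/10)^{10} = 33480783/31250000 ≈ 1.07139.


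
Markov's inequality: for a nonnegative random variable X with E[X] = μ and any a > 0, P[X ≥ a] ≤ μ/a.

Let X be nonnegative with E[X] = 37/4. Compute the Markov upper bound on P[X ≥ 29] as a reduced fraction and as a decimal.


μ = E[X] = 37/4, a = 29.
Markov: P[X ≥ 29] ≤ μ/a = (37/4)/29 = 37/116.
Numerically: ≈ 0.318966.
(Since a = 29 > μ = 9.250000, the bound 37/116 is < 1 and informative.)

P[X ≥ 29] ≤ 37/116 ≈ 0.318966.


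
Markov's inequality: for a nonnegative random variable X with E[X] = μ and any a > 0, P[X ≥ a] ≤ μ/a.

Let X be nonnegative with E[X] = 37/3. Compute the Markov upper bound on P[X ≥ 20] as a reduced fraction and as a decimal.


μ = E[X] = 37/3, a = 20.
Markov: P[X ≥ 20] ≤ μ/a = (37/3)/20 = 37/60.
Numerically: ≈ 0.616667.
(Since a = 20 > μ = 12.333333, the bound 37/60 is < 1 and informative.)

P[X ≥ 20] ≤ 37/60 ≈ 0.616667.


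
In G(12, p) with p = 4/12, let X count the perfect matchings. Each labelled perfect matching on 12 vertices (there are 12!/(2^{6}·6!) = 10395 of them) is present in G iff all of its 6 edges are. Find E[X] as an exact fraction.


K_12 has 12!/(2^{6}·6!) = 10395 labelled perfect matchings.
For each such perfect matching H, let X_H = 1 if all 6 edges of H are present in G. Then P[X_H = 1] = p^{6} = (1/3)^{6} = 1/729.
By linearity of expectation: E[X] = Σ_H E[X_H] = 10395 · p^{6} = 10395 · 1/729 = 385/27.
Numerically: E[X] ≈ 14.2593.

E[X] = 10395 · (1/3)^{6} = 385/27 ≈ 14.2593.


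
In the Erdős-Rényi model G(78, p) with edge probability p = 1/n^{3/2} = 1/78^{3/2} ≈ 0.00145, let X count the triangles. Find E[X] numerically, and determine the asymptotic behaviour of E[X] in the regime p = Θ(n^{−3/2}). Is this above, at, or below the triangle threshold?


Number of potential triangles: C(78, 3) = 76076.
Each occurs with probability p³ ≈ (0.00145)³ ≈ 3.05896e-09.
By linearity: E[X] = C(78, 3)·p³ ≈ 76076 · 3.05896e-09 ≈ 0.000.
Since α = 3/2 > 1, p = c/n^{3/2} = o(1/n) is below the triangle threshold p ~ 1/n. Asymptotically E[X] ~ (c³/6)·n^{3(1−α)} = (1³/6)·n^{-1.5} → 0, so by Markov's inequality G has no triangles w.h.p.

E[X] ≈ 0.000; in regime p = Θ(1/n^{3/2}) E[X] tends to 0 (below the triangle threshold p ~ 1/n).


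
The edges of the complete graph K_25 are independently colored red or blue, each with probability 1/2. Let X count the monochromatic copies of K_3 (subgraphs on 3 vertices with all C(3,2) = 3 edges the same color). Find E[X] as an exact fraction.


Let X = Σ_S X_S over the C(25, 3) = 2300 subsets S of size 3, where X_S = 1 if the K_3 on S is monochromatic.
For a fixed S, the K_3 on S has C(3, 2) = 3 edges. P[all 3 edges red] = (1/2)^3, and likewise for blue, so P[monochromatic] = 2·(1/2)^3 = 2^{1 − 3} = 1/4.
By linearity: E[X] = C(25, 3) · 2^{1 − 3} = 2300 · 1/4 = 575.
Numerically: E[X] ≈ 575.000.

E[X] = C(25,3)·2^(1−C(3,2)) = 575 ≈ 575.000.


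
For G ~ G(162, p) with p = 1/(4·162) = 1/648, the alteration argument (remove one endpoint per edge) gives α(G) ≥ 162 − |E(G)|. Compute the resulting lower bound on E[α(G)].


E[|E(G)|] = C(162, 2)·p = 13041 · (1/648) = 161/8.
E[α(G)] ≥ n − E[|E(G)|] = 162 − 161/8 = 1135/8.
Numerically: ≈ 141.875000.
(This is only a lower bound; the true E[α(G)] may be larger.)

E[α(G)] ≥ 1135/8 ≈ 141.875000.


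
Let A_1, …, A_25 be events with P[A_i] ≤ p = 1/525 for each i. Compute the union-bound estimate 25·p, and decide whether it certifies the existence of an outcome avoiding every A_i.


Union bound: P[∪_{i=1}^{25} A_i] ≤ Σ_i P[A_i] ≤ 25·p = 25·(1/525) = 1/21.
Numerically: 1/21 ≈ 0.047619.
Is 1/21 < 1? YES.
Since P[∪ A_i] ≤ 1/21 < 1, the complement has P[∩ A_i^c] ≥ 1 − 1/21 = 20/21 > 0, so some outcome avoids every A_i.

25·p = 1/21 ≈ 0.047619; existence CERTIFIED by the union bound.


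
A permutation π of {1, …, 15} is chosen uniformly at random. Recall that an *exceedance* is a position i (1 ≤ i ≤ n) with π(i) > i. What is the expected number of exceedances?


Write X = Σ_{i=1}^{15} X_i, where X_i = 1_{π(i) > i}.
For each fixed i, π(i) is uniform over {1, …, 15} (marginal of a uniform permutation), so P[π(i) > i] = (n − i)/n. Summing: Σ_{i=1}^{15} (n − i)/n = (0 + 1 + … + 14)/15 = 15(15 − 1)/(2·15) = (15 − 1)/2.
Hence E[X] = Σ_{i=1}^{15} (15 − i)/15 = 7 ≈ 7.00000.

E[X] = 7 = 7.00000.


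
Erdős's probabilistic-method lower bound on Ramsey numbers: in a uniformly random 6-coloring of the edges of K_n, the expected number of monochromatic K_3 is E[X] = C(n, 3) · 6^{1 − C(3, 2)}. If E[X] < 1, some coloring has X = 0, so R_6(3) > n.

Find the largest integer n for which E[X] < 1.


We need C(n, 3) · 6^{1 − 3} < 1, i.e. C(n, 3) < 6^{3 − 1} = 36.
Check values of n near the boundary:
  n = 4: C(4, 3) = 4; 4 < 36? YES
  n = 5: C(5, 3) = 10; 10 < 36? YES
  n = 6: C(6, 3) = 20; 20 < 36? YES
  n = 7: C(7, 3) = 35; 35 < 36? YES
  n = 8: C(8, 3) = 56; 56 < 36? NO
  n = 9: C(9, 3) = 84; 84 < 36? NO
The largest n with C(n, 3) < 36 is n = 7 (where E[X] = 35/36 ≈ 0.9722). Hence R_6(3) > 7, i.e. R_6(3) ≥ 8.

Largest n = 7; hence R_6(3) > 7.


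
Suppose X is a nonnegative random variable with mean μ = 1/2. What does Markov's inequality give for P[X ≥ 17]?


μ = E[X] = 1/2, a = 17.
Markov: P[X ≥ 17] ≤ μ/a = (1/2)/17 = 1/34.
Numerically: ≈ 0.02941.
(Since a = 17 > μ = 0.50000, the bound 1/34 is < 1 and informative.)

P[X ≥ 17] ≤ 1/34 ≈ 0.02941.


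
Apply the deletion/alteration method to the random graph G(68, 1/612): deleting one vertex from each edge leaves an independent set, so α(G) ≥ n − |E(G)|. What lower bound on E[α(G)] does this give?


E[|E(G)|] = C(68, 2)·p = 2278 · (1/612) = 67/18.
E[α(G)] ≥ n − E[|E(G)|] = 68 − 67/18 = 1157/18.
Numerically: ≈ 64.277778.
(This is only a lower bound; the true E[α(G)] may be larger.)

E[α(G)] ≥ 1157/18 ≈ 64.277778.


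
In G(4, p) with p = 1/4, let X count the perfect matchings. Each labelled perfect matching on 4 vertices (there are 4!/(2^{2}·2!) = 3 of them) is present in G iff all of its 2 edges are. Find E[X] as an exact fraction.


K_4 has 4!/(2^{2}·2!) = 3 labelled perfect matchings.
For each such perfect matching H, let X_H = 1 if all 2 edges of H are present in G. Then P[X_H = 1] = p^{2} = (1/4)^{2} = 1/16.
Summing the indicators: E[X] = Σ_H E[X_H] = 3 · p^{2} = 3 · 1/16 = 3/16.
Numerically: E[X] ≈ 0.1875.

E[X] = 3 · (1/4)^{2} = 3/16 ≈ 0.1875.


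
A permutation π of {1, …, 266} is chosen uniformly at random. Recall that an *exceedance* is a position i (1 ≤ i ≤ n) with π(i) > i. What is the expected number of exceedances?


Write X = Σ_{i=1}^{266} X_i, where X_i = 1_{π(i) > i}.
For each fixed i, π(i) is uniform over {1, …, 266} (marginal of a uniform permutation), so P[π(i) > i] = (n − i)/n. Summing: Σ_{i=1}^{266} (n − i)/n = (0 + 1 + … + 265)/266 = 266(266 − 1)/(2·266) = (266 − 1)/2.
Hence E[X] = Σ_{i=1}^{266} (266 − i)/266 = 265/2 ≈ 132.5000.

E[X] = 265/2 = 132.5000.


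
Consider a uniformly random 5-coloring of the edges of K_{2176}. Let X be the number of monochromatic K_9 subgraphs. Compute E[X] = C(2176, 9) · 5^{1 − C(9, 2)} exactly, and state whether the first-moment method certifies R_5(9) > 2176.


E[X] = C(2176, 9) · 5^{1 − 36} = 2964644298134342657641600 · 5^{−35} = 2964644298134342657641600/2910383045673370361328125.
As a reduced fraction: E[X] = 118585771925373706305664/116415321826934814453125 ≈ 1.0186440.
Is E[X] < 1? NO.
Since E[X] ≥ 1, the first-moment bound is inconclusive at n = 2176; it does NOT by itself certify R_5(9) > 2176.

E[X] = 118585771925373706305664/116415321826934814453125 ≈ 1.0186440; E[X] ≥ 1; first-moment method inconclusive here.


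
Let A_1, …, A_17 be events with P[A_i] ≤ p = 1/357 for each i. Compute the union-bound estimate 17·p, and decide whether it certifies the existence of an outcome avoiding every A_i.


Union bound: P[∪_{i=1}^{17} A_i] ≤ Σ_i P[A_i] ≤ 17·p = 17·(1/357) = 1/21.
Numerically: 1/21 ≈ 0.048.
Is 1/21 < 1? YES.
Since P[∪ A_i] ≤ 1/21 < 1, the complement has P[∩ A_i^c] ≥ 1 − 1/21 = 20/21 > 0, so some outcome avoids every A_i.

17·p = 1/21 ≈ 0.048; existence CERTIFIED by the union bound.


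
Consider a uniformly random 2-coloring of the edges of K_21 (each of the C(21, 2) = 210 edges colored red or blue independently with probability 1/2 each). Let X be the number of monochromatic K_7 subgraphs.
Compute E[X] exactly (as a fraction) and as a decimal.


Let X = Σ_S X_S over the C(21, 7) = 116280 subsets S of size 7, where X_S = 1 if the K_7 on S is monochromatic.
For a fixed S, the K_7 on S has C(7, 2) = 21 edges. P[all 21 edges red] = (1/2)^21, and likewise for blue, so P[monochromatic] = 2·(1/2)^21 = 2^{1 − 21} = 1/1048576.
Summing: E[X] = C(21, 7) · 2^{1 − 21} = 116280 · 1/1048576 = 14535/131072.
Numerically: E[X] ≈ 0.111.

E[X] = C(21,7)·2^(1−C(7,2)) = 14535/131072 ≈ 0.111.


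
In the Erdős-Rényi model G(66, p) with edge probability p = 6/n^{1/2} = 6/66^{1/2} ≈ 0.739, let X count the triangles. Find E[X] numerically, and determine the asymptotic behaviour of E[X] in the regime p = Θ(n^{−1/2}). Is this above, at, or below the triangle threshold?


Number of potential triangles: C(66, 3) = 45760.
Each occurs with probability p³ ≈ (0.739)³ ≈ 4.02845e-01.
By linearity: E[X] = C(66, 3)·p³ ≈ 45760 · 4.02845e-01 ≈ 18434.182.
Since α = 1/2 < 1, p = c/n^{1/2} ≫ 1/n is above the triangle threshold p ~ 1/n. Asymptotically E[X] ~ (c³/6)·n^{3(1−α)} = (6³/6)·n^{1.5} → ∞; triangles are abundant w.h.p.

E[X] ≈ 18434.182; in regime p = Θ(1/n^{1/2}) E[X] diverges (above the triangle threshold p ~ 1/n).


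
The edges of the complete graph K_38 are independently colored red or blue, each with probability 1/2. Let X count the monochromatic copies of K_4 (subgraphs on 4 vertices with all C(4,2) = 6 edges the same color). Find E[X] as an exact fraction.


Let X = Σ_S X_S over the C(38, 4) = 73815 subsets S of size 4, where X_S = 1 if the K_4 on S is monochromatic.
For a fixed S, the K_4 on S has C(4, 2) = 6 edges. P[all 6 edges red] = (1/2)^6, and likewise for blue, so P[monochromatic] = 2·(1/2)^6 = 2^{1 − 6} = 1/32.
By linearity: E[X] = C(38, 4) · 2^{1 − 6} = 73815 · 1/32 = 73815/32.
Numerically: E[X] ≈ 2306.718750.

E[X] = C(38,4)·2^(1−C(4,2)) = 73815/32 ≈ 2306.718750.


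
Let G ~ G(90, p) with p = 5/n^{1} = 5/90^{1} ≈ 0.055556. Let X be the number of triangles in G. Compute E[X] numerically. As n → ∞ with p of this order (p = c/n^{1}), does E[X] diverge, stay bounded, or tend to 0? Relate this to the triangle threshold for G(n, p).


Number of potential triangles: C(90, 3) = 117480.
Each occurs with probability p³ ≈ (0.055556)³ ≈ 1.7146776e-04.
By linearity: E[X] = C(90, 3)·p³ ≈ 117480 · 1.7146776e-04 ≈ 20.14403.
Here α = 1, so p = 5/n is exactly at the triangle threshold p ~ 1/n. Asymptotically E[X] → c³/6 = 5³/6 = 125/6 ≈ 20.83333, a bounded constant. In this regime the triangle count is asymptotically Poisson(c³/6).

E[X] ≈ 20.14403; in regime p = Θ(1/n^{1}) E[X] stays bounded (at the triangle threshold p ~ 1/n).


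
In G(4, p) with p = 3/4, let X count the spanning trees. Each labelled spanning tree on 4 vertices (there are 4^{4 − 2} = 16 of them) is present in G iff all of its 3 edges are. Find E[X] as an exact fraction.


K_4 has 4^{4 − 2} = 16 labelled spanning trees.
For each such spanning tree H, let X_H = 1 if all 3 edges of H are present in G. Then P[X_H = 1] = p^{3} = (3/4)^{3} = 27/64.
By linearity of expectation: E[X] = Σ_H E[X_H] = 16 · p^{3} = 16 · 27/64 = 27/4.
Numerically: E[X] ≈ 6.75.

E[X] = 16 · (3/4)^{3} = 27/4 ≈ 6.75.


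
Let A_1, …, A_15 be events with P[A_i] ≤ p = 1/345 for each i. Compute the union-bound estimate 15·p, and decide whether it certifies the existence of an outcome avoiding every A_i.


Union bound: P[∪_{i=1}^{15} A_i] ≤ Σ_i P[A_i] ≤ 15·p = 15·(1/345) = 1/23.
Numerically: 1/23 ≈ 0.0434783.
Is 1/23 < 1? YES.
Since P[∪ A_i] ≤ 1/23 < 1, the complement has P[∩ A_i^c] ≥ 1 − 1/23 = 22/23 > 0, so some outcome avoids every A_i.

15·p = 1/23 ≈ 0.0434783; existence CERTIFIED by the union bound.


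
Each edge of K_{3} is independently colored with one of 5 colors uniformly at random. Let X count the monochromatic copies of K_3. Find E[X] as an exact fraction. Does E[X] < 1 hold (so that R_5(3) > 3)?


E[X] = C(3, 3) · 5^{1 − 3} = 1 · 5^{−2} = 1/25.
As a reduced fraction: E[X] = 1/25 ≈ 0.0400000.
Is E[X] < 1? YES.
Since E[X] < 1, there exists a 5-coloring of K_{3} with no monochromatic K_3; hence R_5(3) > 3.

E[X] = 1/25 ≈ 0.0400000; E[X] < 1, so R_5(3) > 3.


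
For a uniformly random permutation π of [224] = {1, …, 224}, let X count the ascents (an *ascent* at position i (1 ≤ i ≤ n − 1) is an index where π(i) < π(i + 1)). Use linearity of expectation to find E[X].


Write X = Σ X_I over i = 1, …, 223, with X_I the indicator of one ascent.
There are 223 indicators.
For each fixed i, the pair (π(i), π(i+1)) is a uniformly random ordered pair of distinct values from {1, …, 224}; by symmetry P[π(i) < π(i+1)] = 1/2.
By linearity: E[X] = 223 · (1/2) = (224 − 1) · (1/2) = 223/2 ≈ 111.500.

E[X] = 223/2 = 111.500.


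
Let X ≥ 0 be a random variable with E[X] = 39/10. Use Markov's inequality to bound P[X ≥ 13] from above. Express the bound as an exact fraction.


μ = E[X] = 39/10, a = 13.
Markov: P[X ≥ 13] ≤ μ/a = (39/10)/13 = 3/10.
Numerically: ≈ 0.300000.
(Since a = 13 > μ = 3.900000, the bound 3/10 is < 1 and informative.)

P[X ≥ 13] ≤ 3/10 ≈ 0.300000.


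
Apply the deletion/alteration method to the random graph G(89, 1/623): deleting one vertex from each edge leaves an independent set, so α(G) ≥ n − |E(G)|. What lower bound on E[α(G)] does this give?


E[|E(G)|] = C(89, 2)·p = 3916 · (1/623) = 44/7.
E[α(G)] ≥ n − E[|E(G)|] = 89 − 44/7 = 579/7.
Numerically: ≈ 82.71429.
(This is only a lower bound; the true E[α(G)] may be larger.)

E[α(G)] ≥ 579/7 ≈ 82.71429.


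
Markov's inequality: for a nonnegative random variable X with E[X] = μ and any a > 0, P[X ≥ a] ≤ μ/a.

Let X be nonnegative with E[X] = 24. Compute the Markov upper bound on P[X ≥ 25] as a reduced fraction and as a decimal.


μ = E[X] = 24, a = 25.
Markov: P[X ≥ 25] ≤ μ/a = (24)/25 = 24/25.
Numerically: ≈ 0.960.
(Since a = 25 > μ = 24.000, the bound 24/25 is < 1 and informative.)

P[X ≥ 25] ≤ 24/25 ≈ 0.960.


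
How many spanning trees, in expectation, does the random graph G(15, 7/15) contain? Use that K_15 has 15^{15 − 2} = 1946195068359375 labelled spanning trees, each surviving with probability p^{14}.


K_15 has 15^{15 − 2} = 1946195068359375 labelled spanning trees.
For each such spanning tree H, let X_H = 1 if all 14 edges of H are present in G. Then P[X_H = 1] = p^{14} = (7/15)^{14} = 678223072849/29192926025390625.
By linearity of expectation: E[X] = Σ_H E[X_H] = 1946195068359375 · p^{14} = 1946195068359375 · 678223072849/29192926025390625 = 678223072849/15.
Numerically: E[X] ≈ 4.521e+10.

E[X] = 1946195068359375 · (7/15)^{14} = 678223072849/15 ≈ 4.521e+10.


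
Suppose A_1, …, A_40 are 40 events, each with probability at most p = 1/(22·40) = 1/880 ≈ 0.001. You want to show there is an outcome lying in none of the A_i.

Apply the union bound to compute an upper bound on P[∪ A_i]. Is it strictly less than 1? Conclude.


Union bound: P[∪_{i=1}^{40} A_i] ≤ Σ_i P[A_i] ≤ 40·p = 40·(1/880) = 1/22.
Numerically: 1/22 ≈ 0.045.
Is 1/22 < 1? YES.
Since P[∪ A_i] ≤ 1/22 < 1, the complement has P[∩ A_i^c] ≥ 1 − 1/22 = 21/22 > 0, so some outcome avoids every A_i.

40·p = 1/22 ≈ 0.045; existence CERTIFIED by the union bound.


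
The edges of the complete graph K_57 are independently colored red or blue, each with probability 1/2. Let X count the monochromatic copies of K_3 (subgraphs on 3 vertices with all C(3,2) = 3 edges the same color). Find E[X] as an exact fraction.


Let X = Σ_S X_S over the C(57, 3) = 29260 subsets S of size 3, where X_S = 1 if the K_3 on S is monochromatic.
For a fixed S, the K_3 on S has C(3, 2) = 3 edges. P[all 3 edges red] = (1/2)^3, and likewise for blue, so P[monochromatic] = 2·(1/2)^3 = 2^{1 − 3} = 1/4.
By linearity: E[X] = C(57, 3) · 2^{1 − 3} = 29260 · 1/4 = 7315.
Numerically: E[X] ≈ 7315.000000.

E[X] = C(57,3)·2^(1−C(3,2)) = 7315 ≈ 7315.000000.


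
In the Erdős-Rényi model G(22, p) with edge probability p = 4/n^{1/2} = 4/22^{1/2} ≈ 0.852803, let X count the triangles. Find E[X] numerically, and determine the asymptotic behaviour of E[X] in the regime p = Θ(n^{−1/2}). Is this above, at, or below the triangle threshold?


Number of potential triangles: C(22, 3) = 1540.
Each occurs with probability p³ ≈ (0.852803)³ ≈ 6.20220266e-01.
By linearity: E[X] = C(22, 3)·p³ ≈ 1540 · 6.20220266e-01 ≈ 955.139209.
Since α = 1/2 < 1, p = c/n^{1/2} ≫ 1/n is above the triangle threshold p ~ 1/n. Asymptotically E[X] ~ (c³/6)·n^{3(1−α)} = (4³/6)·n^{1.5} → ∞; triangles are abundant w.h.p.

E[X] ≈ 955.139209; in regime p = Θ(1/n^{1/2}) E[X] diverges (above the triangle threshold p ~ 1/n).


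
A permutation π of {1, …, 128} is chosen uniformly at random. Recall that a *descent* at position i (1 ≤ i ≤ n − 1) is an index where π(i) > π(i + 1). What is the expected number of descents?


Write X = Σ X_I over i = 1, …, 127, with X_I the indicator of one descent.
There are 127 indicators.
For each fixed i, the pair (π(i), π(i+1)) is a uniformly random ordered pair of distinct values from {1, …, 128}; by symmetry P[π(i) > π(i+1)] = 1/2.
By linearity: E[X] = 127 · (1/2) = (128 − 1) · (1/2) = 127/2 ≈ 63.50000.

E[X] = 127/2 = 63.50000.


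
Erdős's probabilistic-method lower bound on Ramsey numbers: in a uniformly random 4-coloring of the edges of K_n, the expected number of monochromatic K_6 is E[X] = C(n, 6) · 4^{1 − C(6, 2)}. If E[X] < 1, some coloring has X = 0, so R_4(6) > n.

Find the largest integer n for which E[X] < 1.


We need C(n, 6) · 4^{1 − 15} < 1, i.e. C(n, 6) < 4^{15 − 1} = 268435456.
Check values of n near the boundary:
  n = 74: C(74, 6) = 185250786; 185250786 < 268435456? YES
  n = 75: C(75, 6) = 201359550; 201359550 < 268435456? YES
  n = 76: C(76, 6) = 218618940; 218618940 < 268435456? YES
  n = 77: C(77, 6) = 237093780; 237093780 < 268435456? YES
  n = 78: C(78, 6) = 256851595; 256851595 < 268435456? YES
  n = 79: C(79, 6) = 277962685; 277962685 < 268435456? NO
  n = 80: C(80, 6) = 300500200; 300500200 < 268435456? NO
The largest n with C(n, 6) < 268435456 is n = 78 (where E[X] = 256851595/268435456 ≈ 0.956847). Hence R_4(6) > 78, i.e. R_4(6) ≥ 79.

Largest n = 78; hence R_4(6) > 78.


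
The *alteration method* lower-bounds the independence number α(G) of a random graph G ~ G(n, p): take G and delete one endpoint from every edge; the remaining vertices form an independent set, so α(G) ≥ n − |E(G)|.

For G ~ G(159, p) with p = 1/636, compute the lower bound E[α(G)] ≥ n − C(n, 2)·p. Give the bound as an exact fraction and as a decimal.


E[|E(G)|] = C(159, 2)·p = 12561 · (1/636) = 79/4.
E[α(G)] ≥ n − E[|E(G)|] = 159 − 79/4 = 557/4.
Numerically: ≈ 139.250.
(This is only a lower bound; the true E[α(G)] may be larger.)

E[α(G)] ≥ 557/4 ≈ 139.250.


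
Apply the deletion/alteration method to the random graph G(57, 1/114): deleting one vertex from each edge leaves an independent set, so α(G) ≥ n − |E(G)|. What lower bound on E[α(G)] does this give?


E[|E(G)|] = C(57, 2)·p = 1596 · (1/114) = 14.
E[α(G)] ≥ n − E[|E(G)|] = 57 − 14 = 43.
Numerically: ≈ 43.000.
(This is only a lower bound; the true E[α(G)] may be larger.)

E[α(G)] ≥ 43 ≈ 43.000.


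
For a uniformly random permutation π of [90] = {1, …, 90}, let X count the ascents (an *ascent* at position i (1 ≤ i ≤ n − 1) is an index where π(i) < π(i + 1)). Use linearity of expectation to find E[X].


Write X = Σ X_I over i = 1, …, 89, with X_I the indicator of one ascent.
There are 89 indicators.
For each fixed i, the pair (π(i), π(i+1)) is a uniformly random ordered pair of distinct values from {1, …, 90}; by symmetry P[π(i) < π(i+1)] = 1/2.
By linearity: E[X] = 89 · (1/2) = (90 − 1) · (1/2) = 89/2 ≈ 44.50000.

E[X] = 89/2 = 44.50000.


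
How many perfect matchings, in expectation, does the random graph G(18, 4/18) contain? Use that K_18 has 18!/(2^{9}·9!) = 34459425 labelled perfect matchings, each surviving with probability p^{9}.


K_18 has 18!/(2^{9}·9!) = 34459425 labelled perfect matchings.
For each such perfect matching H, let X_H = 1 if all 9 edges of H are present in G. Then P[X_H = 1] = p^{9} = (2/9)^{9} = 512/387420489.
Summing the indicators: E[X] = Σ_H E[X_H] = 34459425 · p^{9} = 34459425 · 512/387420489 = 217817600/4782969.
Numerically: E[X] ≈ 45.54.

E[X] = 34459425 · (2/9)^{9} = 217817600/4782969 ≈ 45.54.


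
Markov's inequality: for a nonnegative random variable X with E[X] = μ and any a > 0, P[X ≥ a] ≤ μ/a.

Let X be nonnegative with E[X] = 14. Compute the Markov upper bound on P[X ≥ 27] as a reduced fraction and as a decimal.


μ = E[X] = 14, a = 27.
Markov: P[X ≥ 27] ≤ μ/a = (14)/27 = 14/27.
Numerically: ≈ 0.5185.
(Since a = 27 > μ = 14.0000, the bound 14/27 is < 1 and informative.)

P[X ≥ 27] ≤ 14/27 ≈ 0.5185.


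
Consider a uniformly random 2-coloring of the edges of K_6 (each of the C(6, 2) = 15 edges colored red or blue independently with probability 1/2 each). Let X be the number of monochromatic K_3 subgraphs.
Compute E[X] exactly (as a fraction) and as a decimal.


Let X = Σ_S X_S over the C(6, 3) = 20 subsets S of size 3, where X_S = 1 if the K_3 on S is monochromatic.
For a fixed S, the K_3 on S has C(3, 2) = 3 edges. P[all 3 edges red] = (1/2)^3, and likewise for blue, so P[monochromatic] = 2·(1/2)^3 = 2^{1 − 3} = 1/4.
By linearity: E[X] = C(6, 3) · 2^{1 − 3} = 20 · 1/4 = 5.
Numerically: E[X] ≈ 5.0000.

E[X] = C(6,3)·2^(1−C(3,2)) = 5 ≈ 5.0000.


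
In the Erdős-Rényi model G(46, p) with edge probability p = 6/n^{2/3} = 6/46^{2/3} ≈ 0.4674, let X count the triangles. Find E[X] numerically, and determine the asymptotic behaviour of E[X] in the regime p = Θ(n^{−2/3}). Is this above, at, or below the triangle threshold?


Number of potential triangles: C(46, 3) = 15180.
Each occurs with probability p³ ≈ (0.4674)³ ≈ 1.020794e-01.
By linearity: E[X] = C(46, 3)·p³ ≈ 15180 · 1.020794e-01 ≈ 1549.5652.
Since α = 2/3 < 1, p = c/n^{2/3} ≫ 1/n is above the triangle threshold p ~ 1/n. Asymptotically E[X] ~ (c³/6)·n^{3(1−α)} = (6³/6)·n^{1} → ∞; triangles are abundant w.h.p.

E[X] ≈ 1549.5652; in regime p = Θ(1/n^{2/3}) E[X] diverges (above the triangle threshold p ~ 1/n).


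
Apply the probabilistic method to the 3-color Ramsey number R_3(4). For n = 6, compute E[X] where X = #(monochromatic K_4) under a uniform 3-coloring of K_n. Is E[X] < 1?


E[X] = C(6, 4) · 3^{1 − 6} = 15 · 3^{−5} = 15/243.
As a reduced fraction: E[X] = 5/81 ≈ 0.062.
Is E[X] < 1? YES.
Since E[X] < 1, there exists a 3-coloring of K_{6} with no monochromatic K_4; hence R_3(4) > 6.

E[X] = 5/81 ≈ 0.062; E[X] < 1, so R_3(4) > 6.


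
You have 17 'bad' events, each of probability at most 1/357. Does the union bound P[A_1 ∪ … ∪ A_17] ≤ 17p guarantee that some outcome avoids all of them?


Union bound: P[∪_{i=1}^{17} A_i] ≤ Σ_i P[A_i] ≤ 17·p = 17·(1/357) = 1/21.
Numerically: 1/21 ≈ 0.04762.
Is 1/21 < 1? YES.
Since P[∪ A_i] ≤ 1/21 < 1, the complement has P[∩ A_i^c] ≥ 1 − 1/21 = 20/21 > 0, so some outcome avoids every A_i.

17·p = 1/21 ≈ 0.04762; existence CERTIFIED by the union bound.


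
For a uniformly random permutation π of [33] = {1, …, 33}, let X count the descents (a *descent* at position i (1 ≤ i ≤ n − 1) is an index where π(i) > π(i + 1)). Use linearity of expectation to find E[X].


Write X = Σ X_I over i = 1, …, 32, with X_I the indicator of one descent.
There are 32 indicators.
For each fixed i, the pair (π(i), π(i+1)) is a uniformly random ordered pair of distinct values from {1, …, 33}; by symmetry P[π(i) > π(i+1)] = 1/2.
By linearity: E[X] = 32 · (1/2) = (33 − 1) · (1/2) = 16 ≈ 16.000000.

E[X] = 16 = 16.000000.


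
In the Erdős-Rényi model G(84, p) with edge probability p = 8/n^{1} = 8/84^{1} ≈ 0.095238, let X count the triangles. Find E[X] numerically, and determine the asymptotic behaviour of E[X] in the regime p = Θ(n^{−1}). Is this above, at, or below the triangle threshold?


Number of potential triangles: C(84, 3) = 95284.
Each occurs with probability p³ ≈ (0.095238)³ ≈ 8.6383760e-04.
By linearity: E[X] = C(84, 3)·p³ ≈ 95284 · 8.6383760e-04 ≈ 82.30990.
Here α = 1, so p = 8/n is exactly at the triangle threshold p ~ 1/n. Asymptotically E[X] → c³/6 = 8³/6 = 256/3 ≈ 85.33333, a bounded constant. In this regime the triangle count is asymptotically Poisson(c³/6).

E[X] ≈ 82.30990; in regime p = Θ(1/n^{1}) E[X] stays bounded (at the triangle threshold p ~ 1/n).


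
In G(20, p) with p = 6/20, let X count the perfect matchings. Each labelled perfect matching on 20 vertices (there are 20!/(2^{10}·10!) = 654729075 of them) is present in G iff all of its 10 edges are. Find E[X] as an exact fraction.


K_20 has 20!/(2^{10}·10!) = 654729075 labelled perfect matchings.
For each such perfect matching H, let X_H = 1 if all 10 edges of H are present in G. Then P[X_H = 1] = p^{10} = (3/10)^{10} = 59049/10000000000.
By linearity of expectation: E[X] = Σ_H E[X_H] = 654729075 · p^{10} = 654729075 · 59049/10000000000 = 1546443885987/400000000.
Numerically: E[X] ≈ 3866.1.

E[X] = 654729075 · (3/10)^{10} = 1546443885987/400000000 ≈ 3866.1.


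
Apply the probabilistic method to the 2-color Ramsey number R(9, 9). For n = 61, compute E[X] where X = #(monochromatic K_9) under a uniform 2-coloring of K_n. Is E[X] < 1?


E[X] = C(61, 9) · 2^{1 − 36} = 17341763505 · 2^{−35} = 17341763505/34359738368.
As a reduced fraction: E[X] = 17341763505/34359738368 ≈ 0.505.
Is E[X] < 1? YES.
Since E[X] < 1, there exists a 2-coloring of K_{61} with no monochromatic K_9; hence R(9, 9) > 61.

E[X] = 17341763505/34359738368 ≈ 0.505; E[X] < 1, so R(9, 9) > 61.


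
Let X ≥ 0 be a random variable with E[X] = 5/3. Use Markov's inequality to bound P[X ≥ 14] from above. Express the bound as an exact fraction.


μ = E[X] = 5/3, a = 14.
Markov: P[X ≥ 14] ≤ μ/a = (5/3)/14 = 5/42.
Numerically: ≈ 0.1190.
(Since a = 14 > μ = 1.6667, the bound 5/42 is < 1 and informative.)

P[X ≥ 14] ≤ 5/42 ≈ 0.1190.


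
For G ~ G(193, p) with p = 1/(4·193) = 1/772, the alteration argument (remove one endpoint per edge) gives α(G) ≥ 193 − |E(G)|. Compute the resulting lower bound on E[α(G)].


E[|E(G)|] = C(193, 2)·p = 18528 · (1/772) = 24.
E[α(G)] ≥ n − E[|E(G)|] = 193 − 24 = 169.
Numerically: ≈ 169.00000.
(This is only a lower bound; the true E[α(G)] may be larger.)

E[α(G)] ≥ 169 ≈ 169.00000.


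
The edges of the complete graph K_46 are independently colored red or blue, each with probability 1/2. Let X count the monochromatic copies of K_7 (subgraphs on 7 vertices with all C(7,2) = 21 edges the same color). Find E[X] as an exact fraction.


Let X = Σ_S X_S over the C(46, 7) = 53524680 subsets S of size 7, where X_S = 1 if the K_7 on S is monochromatic.
For a fixed S, the K_7 on S has C(7, 2) = 21 edges. P[all 21 edges red] = (1/2)^21, and likewise for blue, so P[monochromatic] = 2·(1/2)^21 = 2^{1 − 21} = 1/1048576.
Summing: E[X] = C(46, 7) · 2^{1 − 21} = 53524680 · 1/1048576 = 6690585/131072.
Numerically: E[X] ≈ 51.0451.

E[X] = C(46,7)·2^(1−C(7,2)) = 6690585/131072 ≈ 51.0451.


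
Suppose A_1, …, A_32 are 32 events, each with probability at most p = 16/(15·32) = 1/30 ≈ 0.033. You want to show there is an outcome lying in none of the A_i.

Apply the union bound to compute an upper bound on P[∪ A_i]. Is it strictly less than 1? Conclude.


Union bound: P[∪_{i=1}^{32} A_i] ≤ Σ_i P[A_i] ≤ 32·p = 32·(1/30) = 16/15.
Numerically: 16/15 ≈ 1.067.
Is 16/15 < 1? NO.
Since the bound 16/15 is ≥ 1, the union bound is uninformative here; it does NOT by itself certify existence.

32·p = 16/15 ≈ 1.067; existence NOT certified by the union bound.


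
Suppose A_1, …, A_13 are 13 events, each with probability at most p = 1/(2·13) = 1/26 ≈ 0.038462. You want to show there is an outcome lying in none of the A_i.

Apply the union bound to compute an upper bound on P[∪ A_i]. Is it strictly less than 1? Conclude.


Union bound: P[∪_{i=1}^{13} A_i] ≤ Σ_i P[A_i] ≤ 13·p = 13·(1/26) = 1/2.
Numerically: 1/2 ≈ 0.500000.
Is 1/2 < 1? YES.
Since P[∪ A_i] ≤ 1/2 < 1, the complement has P[∩ A_i^c] ≥ 1 − 1/2 = 1/2 > 0, so some outcome avoids every A_i.

13·p = 1/2 ≈ 0.500000; existence CERTIFIED by the union bound.


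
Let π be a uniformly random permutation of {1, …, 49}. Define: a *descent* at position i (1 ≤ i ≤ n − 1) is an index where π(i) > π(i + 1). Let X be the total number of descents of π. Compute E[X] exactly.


Write X = Σ X_I over i = 1, …, 48, with X_I the indicator of one descent.
There are 48 indicators.
For each fixed i, the pair (π(i), π(i+1)) is a uniformly random ordered pair of distinct values from {1, …, 49}; by symmetry P[π(i) > π(i+1)] = 1/2.
By linearity: E[X] = 48 · (1/2) = (49 − 1) · (1/2) = 24 ≈ 24.000.

E[X] = 24 = 24.000.


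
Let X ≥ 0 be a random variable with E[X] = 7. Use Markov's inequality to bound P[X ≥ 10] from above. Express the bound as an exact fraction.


μ = E[X] = 7, a = 10.
Markov: P[X ≥ 10] ≤ μ/a = (7)/10 = 7/10.
Numerically: ≈ 0.700000.
(Since a = 10 > μ = 7.000000, the bound 7/10 is < 1 and informative.)

P[X ≥ 10] ≤ 7/10 ≈ 0.700000.


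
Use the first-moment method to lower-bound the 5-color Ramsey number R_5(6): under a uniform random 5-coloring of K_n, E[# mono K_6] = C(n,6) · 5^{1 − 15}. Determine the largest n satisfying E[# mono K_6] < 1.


We need C(n, 6) · 5^{1 − 15} < 1, i.e. C(n, 6) < 5^{15 − 1} = 6103515625.
Check values of n near the boundary:
  n = 124: C(124, 6) = 4465475476; 4465475476 < 6103515625? YES
  n = 125: C(125, 6) = 4690625500; 4690625500 < 6103515625? YES
  n = 126: C(126, 6) = 4925156775; 4925156775 < 6103515625? YES
  n = 127: C(127, 6) = 5169379425; 5169379425 < 6103515625? YES
  n = 128: C(128, 6) = 5423611200; 5423611200 < 6103515625? YES
  n = 129: C(129, 6) = 5688177600; 5688177600 < 6103515625? YES
  n = 130: C(130, 6) = 5963412000; 5963412000 < 6103515625? YES
  n = 131: C(131, 6) = 6249655776; 6249655776 < 6103515625? NO
  n = 132: C(132, 6) = 6547258432; 6547258432 < 6103515625? NO
The largest n with C(n, 6) < 6103515625 is n = 130 (where E[X] = 47707296/48828125 ≈ 0.9770454). Hence R_5(6) > 130, i.e. R_5(6) ≥ 131.

Largest n = 130; hence R_5(6) > 130.


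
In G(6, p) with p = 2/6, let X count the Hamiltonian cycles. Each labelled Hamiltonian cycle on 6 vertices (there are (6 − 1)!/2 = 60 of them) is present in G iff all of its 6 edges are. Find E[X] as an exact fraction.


K_6 has (6 − 1)!/2 = 60 labelled Hamiltonian cycles.
For each such Hamiltonian cycle H, let X_H = 1 if all 6 edges of H are present in G. Then P[X_H = 1] = p^{6} = (1/3)^{6} = 1/729.
By linearity: E[X] = Σ_H E[X_H] = 60 · p^{6} = 60 · 1/729 = 20/243.
Numerically: E[X] ≈ 0.082305.

E[X] = 60 · (1/3)^{6} = 20/243 ≈ 0.082305.


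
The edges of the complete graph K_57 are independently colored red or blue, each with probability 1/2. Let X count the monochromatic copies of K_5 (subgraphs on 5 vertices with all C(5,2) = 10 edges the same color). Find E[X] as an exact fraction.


Let X = Σ_S X_S over the C(57, 5) = 4187106 subsets S of size 5, where X_S = 1 if the K_5 on S is monochromatic.
For a fixed S, the K_5 on S has C(5, 2) = 10 edges. P[all 10 edges red] = (1/2)^10, and likewise for blue, so P[monochromatic] = 2·(1/2)^10 = 2^{1 − 10} = 1/512.
By linearity of expectation: E[X] = C(57, 5) · 2^{1 − 10} = 4187106 · 1/512 = 2093553/256.
Numerically: E[X] ≈ 8177.94141.

E[X] = C(57,5)·2^(1−C(5,2)) = 2093553/256 ≈ 8177.94141.


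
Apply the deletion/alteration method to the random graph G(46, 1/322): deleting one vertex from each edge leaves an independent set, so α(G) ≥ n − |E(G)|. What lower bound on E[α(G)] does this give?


E[|E(G)|] = C(46, 2)·p = 1035 · (1/322) = 45/14.
E[α(G)] ≥ n − E[|E(G)|] = 46 − 45/14 = 599/14.
Numerically: ≈ 42.785714.
(This is only a lower bound; the true E[α(G)] may be larger.)

E[α(G)] ≥ 599/14 ≈ 42.785714.


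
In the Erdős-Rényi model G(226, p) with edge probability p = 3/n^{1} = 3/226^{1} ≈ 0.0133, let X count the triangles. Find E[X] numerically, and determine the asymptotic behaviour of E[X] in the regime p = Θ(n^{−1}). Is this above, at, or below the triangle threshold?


Number of potential triangles: C(226, 3) = 1898400.
Each occurs with probability p³ ≈ (0.0133)³ ≈ 2.33904e-06.
By linearity: E[X] = C(226, 3)·p³ ≈ 1898400 · 2.33904e-06 ≈ 4.440.
Here α = 1, so p = 3/n is exactly at the triangle threshold p ~ 1/n. Asymptotically E[X] → c³/6 = 3³/6 = 9/2 ≈ 4.500, a bounded constant. In this regime the triangle count is asymptotically Poisson(c³/6).

E[X] ≈ 4.440; in regime p = Θ(1/n^{1}) E[X] stays bounded (at the triangle threshold p ~ 1/n).


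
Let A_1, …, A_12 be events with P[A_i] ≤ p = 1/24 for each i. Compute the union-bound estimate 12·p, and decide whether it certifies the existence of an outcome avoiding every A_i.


Union bound: P[∪_{i=1}^{12} A_i] ≤ Σ_i P[A_i] ≤ 12·p = 12·(1/24) = 1/2.
Numerically: 1/2 ≈ 0.50000.
Is 1/2 < 1? YES.
Since P[∪ A_i] ≤ 1/2 < 1, the complement has P[∩ A_i^c] ≥ 1 − 1/2 = 1/2 > 0, so some outcome avoids every A_i.

12·p = 1/2 ≈ 0.50000; existence CERTIFIED by the union bound.


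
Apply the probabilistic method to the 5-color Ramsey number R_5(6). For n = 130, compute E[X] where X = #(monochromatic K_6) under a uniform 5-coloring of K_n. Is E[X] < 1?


E[X] = C(130, 6) · 5^{1 − 15} = 5963412000 · 5^{−14} = 5963412000/6103515625.
As a reduced fraction: E[X] = 47707296/48828125 ≈ 0.977.
Is E[X] < 1? YES.
Since E[X] < 1, there exists a 5-coloring of K_{130} with no monochromatic K_6; hence R_5(6) > 130.

E[X] = 47707296/48828125 ≈ 0.977; E[X] < 1, so R_5(6) > 130.


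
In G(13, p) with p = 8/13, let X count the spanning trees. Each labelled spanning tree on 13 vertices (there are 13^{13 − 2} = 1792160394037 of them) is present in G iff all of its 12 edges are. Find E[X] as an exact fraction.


K_13 has 13^{13 − 2} = 1792160394037 labelled spanning trees.
For each such spanning tree H, let X_H = 1 if all 12 edges of H are present in G. Then P[X_H = 1] = p^{12} = (8/13)^{12} = 68719476736/23298085122481.
By linearity of expectation: E[X] = Σ_H E[X_H] = 1792160394037 · p^{12} = 1792160394037 · 68719476736/23298085122481 = 68719476736/13.
Numerically: E[X] ≈ 5.2861e+09.

E[X] = 1792160394037 · (8/13)^{12} = 68719476736/13 ≈ 5.2861e+09.


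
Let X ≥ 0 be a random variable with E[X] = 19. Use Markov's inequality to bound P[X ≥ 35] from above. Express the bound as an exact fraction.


μ = E[X] = 19, a = 35.
Markov: P[X ≥ 35] ≤ μ/a = (19)/35 = 19/35.
Numerically: ≈ 0.54286.
(Since a = 35 > μ = 19.00000, the bound 19/35 is < 1 and informative.)

P[X ≥ 35] ≤ 19/35 ≈ 0.54286.


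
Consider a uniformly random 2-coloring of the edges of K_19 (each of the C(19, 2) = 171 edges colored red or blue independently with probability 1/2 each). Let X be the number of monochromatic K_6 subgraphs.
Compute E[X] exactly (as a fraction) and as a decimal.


Let X = Σ_S X_S over the C(19, 6) = 27132 subsets S of size 6, where X_S = 1 if the K_6 on S is monochromatic.
For a fixed S, the K_6 on S has C(6, 2) = 15 edges. P[all 15 edges red] = (1/2)^15, and likewise for blue, so P[monochromatic] = 2·(1/2)^15 = 2^{1 − 15} = 1/16384.
Summing: E[X] = C(19, 6) · 2^{1 − 15} = 27132 · 1/16384 = 6783/4096.
Numerically: E[X] ≈ 1.656006.

E[X] = C(19,6)·2^(1−C(6,2)) = 6783/4096 ≈ 1.656006.


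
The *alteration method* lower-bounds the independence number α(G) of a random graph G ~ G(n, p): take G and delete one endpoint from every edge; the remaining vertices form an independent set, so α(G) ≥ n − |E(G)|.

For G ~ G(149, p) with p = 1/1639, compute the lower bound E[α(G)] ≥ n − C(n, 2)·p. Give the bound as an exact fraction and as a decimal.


E[|E(G)|] = C(149, 2)·p = 11026 · (1/1639) = 74/11.
E[α(G)] ≥ n − E[|E(G)|] = 149 − 74/11 = 1565/11.
Numerically: ≈ 142.2727.
(This is only a lower bound; the true E[α(G)] may be larger.)

E[α(G)] ≥ 1565/11 ≈ 142.2727.
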